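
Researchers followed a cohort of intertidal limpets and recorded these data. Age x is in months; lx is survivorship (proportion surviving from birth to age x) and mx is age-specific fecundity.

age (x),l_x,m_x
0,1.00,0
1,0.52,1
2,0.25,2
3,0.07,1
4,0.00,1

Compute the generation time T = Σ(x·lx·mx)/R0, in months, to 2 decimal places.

1.59

lx·mx: 0, 0.52, 0.5, 0.07, 0 → R0 = 1.09
x·lx·mx: 0, 0.52, 1, 0.21, 0 → Σ = 1.73
T = 1.73 / 1.09 = 1.587156… → 1.59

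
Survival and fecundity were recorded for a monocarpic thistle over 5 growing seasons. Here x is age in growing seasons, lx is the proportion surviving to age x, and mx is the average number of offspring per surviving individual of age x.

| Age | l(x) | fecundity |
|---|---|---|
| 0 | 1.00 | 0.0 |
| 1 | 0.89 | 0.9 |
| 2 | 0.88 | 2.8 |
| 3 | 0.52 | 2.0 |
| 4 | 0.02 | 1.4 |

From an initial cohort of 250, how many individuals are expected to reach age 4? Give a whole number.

5

Expected survivors = N0 · l_4 = 250 × 0.02 = 5 → 5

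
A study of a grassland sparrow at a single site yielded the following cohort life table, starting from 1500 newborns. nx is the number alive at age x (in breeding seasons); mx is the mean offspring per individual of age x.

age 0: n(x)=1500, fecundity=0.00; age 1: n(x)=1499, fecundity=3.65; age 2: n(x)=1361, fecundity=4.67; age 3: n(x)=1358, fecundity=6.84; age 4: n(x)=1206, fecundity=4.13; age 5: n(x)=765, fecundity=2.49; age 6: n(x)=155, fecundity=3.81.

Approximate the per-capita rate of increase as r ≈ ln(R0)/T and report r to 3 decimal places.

1.066

lx = nx/n0 = nx/1500: 1, 0.99933…, 0.90733…, 0.90533…, 0.804, 0.51, 0.10333…
R0 = Σ lx·mx = 0 + 3.64757… + 4.23725… + 6.19248… + 3.32052 + 1.2699 + 0.3937… = 19.061413…
Σ x·lx·mx = 52.69328…; T = 52.69328…/19.061413… = 2.7644…
r ≈ ln(R0)/T = ln(19.061413…)/2.7644… = 1.0663… → 1.066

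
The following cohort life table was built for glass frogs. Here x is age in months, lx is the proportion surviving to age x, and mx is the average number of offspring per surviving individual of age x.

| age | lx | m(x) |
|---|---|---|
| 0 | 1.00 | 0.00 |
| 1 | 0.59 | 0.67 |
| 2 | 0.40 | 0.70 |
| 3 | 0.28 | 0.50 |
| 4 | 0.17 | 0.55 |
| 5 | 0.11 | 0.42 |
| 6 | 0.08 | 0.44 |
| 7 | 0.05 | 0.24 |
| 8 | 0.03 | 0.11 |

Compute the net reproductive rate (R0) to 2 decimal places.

lx·mx by age: 0, 0.3953, 0.28, 0.14, 0.0935, 0.0462, 0.0352, 0.012, 0.0033
R0 = Σ lx·mx = 1.0055 → 1.01

1.01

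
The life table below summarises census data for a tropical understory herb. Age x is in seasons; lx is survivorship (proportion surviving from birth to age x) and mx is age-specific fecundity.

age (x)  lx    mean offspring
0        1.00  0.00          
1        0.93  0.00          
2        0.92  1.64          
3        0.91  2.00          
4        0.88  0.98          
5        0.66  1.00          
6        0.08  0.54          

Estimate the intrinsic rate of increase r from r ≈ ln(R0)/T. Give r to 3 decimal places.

R0 = Σ lx·mx = 0 + 0 + 1.5088 + 1.82 + 0.8624 + 0.66 + 0.0432 = 4.8944
Σ x·lx·mx = 15.4864; T = 15.4864/4.8944 = 3.16411…
r ≈ ln(R0)/T = ln(4.8944)/3.16411… = 0.50191… → 0.502

0.502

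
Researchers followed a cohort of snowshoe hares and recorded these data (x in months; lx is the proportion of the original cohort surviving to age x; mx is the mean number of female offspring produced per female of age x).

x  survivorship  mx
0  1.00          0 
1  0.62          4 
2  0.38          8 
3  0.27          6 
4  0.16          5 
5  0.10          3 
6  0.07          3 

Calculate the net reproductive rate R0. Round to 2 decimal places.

8.45

lx·mx by age: 0, 2.48, 3.04, 1.62, 0.8, 0.3, 0.21
R0 = Σ lx·mx = 8.45 → 8.45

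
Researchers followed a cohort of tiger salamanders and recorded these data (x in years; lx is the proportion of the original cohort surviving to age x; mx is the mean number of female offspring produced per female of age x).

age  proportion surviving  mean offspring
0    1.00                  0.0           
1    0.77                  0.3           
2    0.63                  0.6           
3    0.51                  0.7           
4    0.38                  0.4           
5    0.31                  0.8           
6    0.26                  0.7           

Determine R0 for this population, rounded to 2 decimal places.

lx·mx by age: 0, 0.231, 0.378, 0.357, 0.152, 0.248, 0.182
R0 = Σ lx·mx = 1.548 → 1.55

1.55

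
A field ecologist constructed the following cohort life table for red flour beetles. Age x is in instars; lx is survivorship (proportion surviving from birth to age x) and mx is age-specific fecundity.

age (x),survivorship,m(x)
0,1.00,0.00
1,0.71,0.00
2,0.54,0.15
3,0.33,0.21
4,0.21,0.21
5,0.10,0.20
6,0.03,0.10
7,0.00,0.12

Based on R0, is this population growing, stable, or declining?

R0 = Σ lx·mx = 0 + 0 + 0.081 + 0.0693 + 0.0441 + 0.02 + 0.003 + 0 = 0.2174
R0 < 1, so the population is declining.

declining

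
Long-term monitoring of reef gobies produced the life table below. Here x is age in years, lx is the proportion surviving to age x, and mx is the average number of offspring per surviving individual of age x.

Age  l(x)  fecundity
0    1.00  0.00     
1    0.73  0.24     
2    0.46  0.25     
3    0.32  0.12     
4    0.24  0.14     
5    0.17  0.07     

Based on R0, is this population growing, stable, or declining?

R0 = Σ lx·mx = 0 + 0.1752 + 0.115 + 0.0384 + 0.0336 + 0.0119 = 0.3741
R0 < 1, so the population is declining.

declining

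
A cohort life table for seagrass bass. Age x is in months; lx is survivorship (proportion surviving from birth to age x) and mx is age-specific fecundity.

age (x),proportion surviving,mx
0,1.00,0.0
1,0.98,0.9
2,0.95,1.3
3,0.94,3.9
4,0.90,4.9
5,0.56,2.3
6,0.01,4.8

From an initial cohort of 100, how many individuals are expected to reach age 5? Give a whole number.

56

Expected survivors = N0 · l_5 = 100 × 0.56 = 56 → 56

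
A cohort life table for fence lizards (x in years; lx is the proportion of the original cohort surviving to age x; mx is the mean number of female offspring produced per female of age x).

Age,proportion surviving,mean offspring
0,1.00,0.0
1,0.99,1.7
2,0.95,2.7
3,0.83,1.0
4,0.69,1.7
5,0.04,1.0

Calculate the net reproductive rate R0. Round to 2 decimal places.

lx·mx by age: 0, 1.683, 2.565, 0.83, 1.173, 0.04
R0 = Σ lx·mx = 6.291 → 6.29

6.29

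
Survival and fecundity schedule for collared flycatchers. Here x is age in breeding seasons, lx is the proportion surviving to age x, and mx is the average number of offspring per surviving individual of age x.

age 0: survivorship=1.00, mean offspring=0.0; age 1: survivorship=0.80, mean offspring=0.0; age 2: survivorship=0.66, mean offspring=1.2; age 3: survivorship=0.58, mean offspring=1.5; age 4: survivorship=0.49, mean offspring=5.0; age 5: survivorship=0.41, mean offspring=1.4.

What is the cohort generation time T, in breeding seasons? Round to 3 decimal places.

lx·mx: 0, 0, 0.792, 0.87, 2.45, 0.574 → R0 = 4.686
x·lx·mx: 0, 0, 1.584, 2.61, 9.8, 2.87 → Σ = 16.864
T = 16.864 / 4.686 = 3.598805… → 3.599

3.599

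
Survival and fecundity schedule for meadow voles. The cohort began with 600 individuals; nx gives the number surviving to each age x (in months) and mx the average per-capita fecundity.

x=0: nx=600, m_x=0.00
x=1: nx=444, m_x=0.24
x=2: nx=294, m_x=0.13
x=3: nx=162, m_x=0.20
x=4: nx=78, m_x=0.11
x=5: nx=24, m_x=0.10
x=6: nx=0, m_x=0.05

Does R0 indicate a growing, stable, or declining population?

declining

lx = nx/n0 = nx/600: 1, 0.74, 0.49, 0.27, 0.13, 0.04, 0
R0 = Σ lx·mx = 0 + 0.1776 + 0.0637 + 0.054 + 0.0143 + 0.004 + 0 = 0.3136
R0 < 1, so the population is declining.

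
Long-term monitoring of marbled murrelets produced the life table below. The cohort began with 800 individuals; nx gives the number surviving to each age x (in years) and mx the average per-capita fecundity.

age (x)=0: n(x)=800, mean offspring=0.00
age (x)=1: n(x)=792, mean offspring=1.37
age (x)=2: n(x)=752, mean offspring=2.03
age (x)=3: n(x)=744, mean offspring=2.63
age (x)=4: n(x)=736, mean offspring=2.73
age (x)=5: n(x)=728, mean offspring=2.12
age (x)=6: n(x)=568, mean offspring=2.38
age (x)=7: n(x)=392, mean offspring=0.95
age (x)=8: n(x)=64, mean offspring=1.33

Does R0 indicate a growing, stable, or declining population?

lx = nx/n0 = nx/800: 1, 0.99, 0.94, 0.93, 0.92, 0.91, 0.71, 0.49, 0.08
R0 = Σ lx·mx = 0 + 1.3563 + 1.9082 + 2.4459 + 2.5116 + 1.9292 + 1.6898 + 0.4655 + 0.1064 = 12.4129
R0 > 1, so the population is growing.

growing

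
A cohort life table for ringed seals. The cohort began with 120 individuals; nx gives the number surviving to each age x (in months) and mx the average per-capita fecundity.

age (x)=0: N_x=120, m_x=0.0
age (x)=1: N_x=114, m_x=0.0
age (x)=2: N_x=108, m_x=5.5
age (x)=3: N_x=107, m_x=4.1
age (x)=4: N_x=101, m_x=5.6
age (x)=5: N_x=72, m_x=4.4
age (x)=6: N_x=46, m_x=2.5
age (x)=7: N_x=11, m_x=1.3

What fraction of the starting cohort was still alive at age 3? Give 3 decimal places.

l_3 = n_3/n_0 = 107/120 = 0.891667… → 0.892

0.892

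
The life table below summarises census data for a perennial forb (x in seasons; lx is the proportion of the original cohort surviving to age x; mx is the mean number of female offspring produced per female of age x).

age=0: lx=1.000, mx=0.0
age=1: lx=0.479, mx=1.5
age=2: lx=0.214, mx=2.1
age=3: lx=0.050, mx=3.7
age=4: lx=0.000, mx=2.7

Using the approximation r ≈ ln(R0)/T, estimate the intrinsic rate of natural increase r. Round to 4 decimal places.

R0 = Σ lx·mx = 0 + 0.7185 + 0.4494 + 0.185 + 0 = 1.3529
Σ x·lx·mx = 2.1723; T = 2.1723/1.3529 = 1.60566…
r ≈ ln(R0)/T = ln(1.3529)/1.60566… = 0.18824… → 0.1882

0.1882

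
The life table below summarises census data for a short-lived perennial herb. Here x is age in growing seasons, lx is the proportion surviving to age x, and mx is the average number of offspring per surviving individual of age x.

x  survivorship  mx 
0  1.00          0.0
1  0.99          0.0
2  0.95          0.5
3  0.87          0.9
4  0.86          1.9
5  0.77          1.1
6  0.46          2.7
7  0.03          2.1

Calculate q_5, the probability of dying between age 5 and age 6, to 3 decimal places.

q_5 = (l_5 − l_6) / l_5 = (0.77 − 0.46) / 0.77
     = 0.31 / 0.77 = 0.402597… → 0.403

0.403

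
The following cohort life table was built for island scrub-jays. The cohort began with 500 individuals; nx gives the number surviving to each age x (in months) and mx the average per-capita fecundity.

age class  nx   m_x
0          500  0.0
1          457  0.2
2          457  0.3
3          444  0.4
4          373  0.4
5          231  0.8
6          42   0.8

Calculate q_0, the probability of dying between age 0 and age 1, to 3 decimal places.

lx = nx/n0 = nx/500: 1, 0.914, 0.914, 0.888, 0.746, 0.462, 0.084
q_0 = (l_0 − l_1) / l_0 = (1 − 0.914) / 1
     = 0.086 / 1 = 0.086 → 0.086

0.086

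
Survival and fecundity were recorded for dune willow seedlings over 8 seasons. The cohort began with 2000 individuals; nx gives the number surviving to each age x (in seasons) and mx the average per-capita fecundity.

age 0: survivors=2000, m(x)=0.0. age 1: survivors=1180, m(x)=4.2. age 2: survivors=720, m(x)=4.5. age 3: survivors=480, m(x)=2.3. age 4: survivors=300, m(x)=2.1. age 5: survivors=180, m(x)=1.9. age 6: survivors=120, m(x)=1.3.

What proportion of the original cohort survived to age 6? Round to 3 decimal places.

l_6 = n_6/n_0 = 120/2000 = 0.06 → 0.060

0.060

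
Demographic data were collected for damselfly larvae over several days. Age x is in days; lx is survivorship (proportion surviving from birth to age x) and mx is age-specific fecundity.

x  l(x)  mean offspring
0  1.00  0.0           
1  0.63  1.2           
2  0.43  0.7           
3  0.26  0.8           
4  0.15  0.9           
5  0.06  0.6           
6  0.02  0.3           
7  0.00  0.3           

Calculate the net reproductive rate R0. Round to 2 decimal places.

lx·mx by age: 0, 0.756, 0.301, 0.208, 0.135, 0.036, 0.006, 0
R0 = Σ lx·mx = 1.442 → 1.44

1.44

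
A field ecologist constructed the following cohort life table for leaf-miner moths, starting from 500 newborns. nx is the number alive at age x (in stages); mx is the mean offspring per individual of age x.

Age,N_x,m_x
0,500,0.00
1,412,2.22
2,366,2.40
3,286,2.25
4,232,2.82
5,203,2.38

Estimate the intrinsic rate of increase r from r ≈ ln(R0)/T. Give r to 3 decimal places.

lx = nx/n0 = nx/500: 1, 0.824, 0.732, 0.572, 0.464, 0.406
R0 = Σ lx·mx = 0 + 1.82928 + 1.7568 + 1.287 + 1.30848 + 0.96628 = 7.14784
Σ x·lx·mx = 19.2692; T = 19.2692/7.14784 = 2.69581…
r ≈ ln(R0)/T = ln(7.14784)/2.69581… = 0.72958… → 0.730

0.730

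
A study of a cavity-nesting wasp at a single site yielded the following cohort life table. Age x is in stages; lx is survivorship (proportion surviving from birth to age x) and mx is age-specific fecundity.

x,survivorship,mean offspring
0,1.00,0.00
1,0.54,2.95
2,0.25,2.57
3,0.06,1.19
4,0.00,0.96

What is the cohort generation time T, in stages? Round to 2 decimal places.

lx·mx: 0, 1.593, 0.6425, 0.0714, 0 → R0 = 2.3069
x·lx·mx: 0, 1.593, 1.285, 0.2142, 0 → Σ = 3.0922
T = 3.0922 / 2.3069 = 1.340414… → 1.34

1.34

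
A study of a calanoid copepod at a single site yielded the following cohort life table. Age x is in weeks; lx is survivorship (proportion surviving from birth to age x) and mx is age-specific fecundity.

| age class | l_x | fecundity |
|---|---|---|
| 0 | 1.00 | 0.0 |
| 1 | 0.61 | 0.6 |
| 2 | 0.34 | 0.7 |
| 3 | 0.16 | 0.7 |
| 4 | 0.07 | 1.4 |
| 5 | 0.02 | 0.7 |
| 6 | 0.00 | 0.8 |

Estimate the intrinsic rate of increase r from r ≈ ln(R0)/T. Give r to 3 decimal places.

R0 = Σ lx·mx = 0 + 0.366 + 0.238 + 0.112 + 0.098 + 0.014 + 0 = 0.828
Σ x·lx·mx = 1.64; T = 1.64/0.828 = 1.98068…
r ≈ ln(R0)/T = ln(0.828)/1.98068… = -0.09529… → -0.095

-0.095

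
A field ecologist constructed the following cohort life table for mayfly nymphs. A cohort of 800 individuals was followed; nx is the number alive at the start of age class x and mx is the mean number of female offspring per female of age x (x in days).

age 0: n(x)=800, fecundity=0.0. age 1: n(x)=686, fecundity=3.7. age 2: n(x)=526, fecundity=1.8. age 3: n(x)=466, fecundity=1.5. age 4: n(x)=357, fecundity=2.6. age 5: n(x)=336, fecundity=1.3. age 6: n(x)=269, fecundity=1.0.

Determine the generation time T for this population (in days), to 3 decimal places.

lx = nx/n0 = nx/800: 1, 0.8575, 0.6575, 0.5825, 0.44625, 0.42, 0.33625
lx·mx: 0, 3.17275, 1.1835, 0.87375, 1.16025, 0.546, 0.33625 → R0 = 7.2725
x·lx·mx: 0, 3.17275, 2.367, 2.62125, 4.641, 2.73, 2.0175 → Σ = 17.5495
T = 17.5495 / 7.2725 = 2.413132… → 2.413

2.413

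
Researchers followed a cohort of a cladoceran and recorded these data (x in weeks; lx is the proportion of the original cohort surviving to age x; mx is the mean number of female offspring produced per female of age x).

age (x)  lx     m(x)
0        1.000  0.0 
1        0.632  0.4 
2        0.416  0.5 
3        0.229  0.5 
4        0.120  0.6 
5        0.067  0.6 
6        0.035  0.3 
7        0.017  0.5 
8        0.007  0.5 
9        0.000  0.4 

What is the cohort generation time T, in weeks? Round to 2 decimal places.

2.33

lx·mx: 0, 0.2528, 0.208, 0.1145, 0.072, 0.0402, 0.0105, 0.0085, 0.0035, 0 → R0 = 0.71
x·lx·mx: 0, 0.2528, 0.416, 0.3435, 0.288, 0.201, 0.063, 0.0595, 0.028, 0 → Σ = 1.6518
T = 1.6518 / 0.71 = 2.326479… → 2.33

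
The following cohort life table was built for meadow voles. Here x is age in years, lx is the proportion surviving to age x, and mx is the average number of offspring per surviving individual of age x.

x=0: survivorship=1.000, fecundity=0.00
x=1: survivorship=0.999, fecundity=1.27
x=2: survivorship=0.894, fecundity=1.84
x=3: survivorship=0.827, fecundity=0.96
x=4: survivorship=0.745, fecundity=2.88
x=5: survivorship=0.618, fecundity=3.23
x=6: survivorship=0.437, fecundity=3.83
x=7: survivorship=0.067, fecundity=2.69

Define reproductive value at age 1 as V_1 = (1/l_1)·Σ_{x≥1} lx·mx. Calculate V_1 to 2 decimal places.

9.71

lx·mx for x ≥ 1: 1.26873, 1.64496, 0.79392, 2.1456, 1.99614, 1.67371, 0.18023 → sum = 9.70329
V_1 = 9.70329 / l_1 = 9.70329 / 0.999 = 9.713003… → 9.71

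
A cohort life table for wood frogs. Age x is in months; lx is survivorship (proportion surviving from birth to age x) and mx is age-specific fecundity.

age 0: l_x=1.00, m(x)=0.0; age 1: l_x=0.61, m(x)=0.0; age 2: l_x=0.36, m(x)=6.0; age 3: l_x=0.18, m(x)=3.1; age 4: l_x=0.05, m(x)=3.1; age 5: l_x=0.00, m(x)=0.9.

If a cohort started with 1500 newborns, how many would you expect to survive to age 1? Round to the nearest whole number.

915

Expected survivors = N0 · l_1 = 1500 × 0.61 = 915 → 915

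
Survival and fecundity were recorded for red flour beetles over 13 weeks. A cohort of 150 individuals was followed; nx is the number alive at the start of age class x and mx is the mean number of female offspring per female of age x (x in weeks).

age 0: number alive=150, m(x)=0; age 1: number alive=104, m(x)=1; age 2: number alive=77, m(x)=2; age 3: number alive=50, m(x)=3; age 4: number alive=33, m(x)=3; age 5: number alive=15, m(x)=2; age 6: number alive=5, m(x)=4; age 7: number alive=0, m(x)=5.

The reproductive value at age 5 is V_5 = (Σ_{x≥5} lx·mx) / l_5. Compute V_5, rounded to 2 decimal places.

lx = nx/n0 = nx/150: 1, 0.69333…, 0.51333…, 0.33333…, 0.22, 0.1, 0.03333…, 0
lx·mx for x ≥ 5: 0.2, 0.133333…, 0 → sum = 0.333333…
V_5 = 0.333333… / l_5 = 0.333333… / 0.1 = 3.333333… → 3.33

3.33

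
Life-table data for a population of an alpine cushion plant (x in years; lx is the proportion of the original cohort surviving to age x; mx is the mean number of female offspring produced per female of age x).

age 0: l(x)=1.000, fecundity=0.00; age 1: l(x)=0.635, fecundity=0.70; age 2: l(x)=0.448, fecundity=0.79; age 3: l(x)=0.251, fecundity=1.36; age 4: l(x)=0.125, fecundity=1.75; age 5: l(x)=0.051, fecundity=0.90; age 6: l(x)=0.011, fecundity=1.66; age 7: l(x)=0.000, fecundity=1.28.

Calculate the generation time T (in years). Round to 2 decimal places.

2.38

lx·mx: 0, 0.4445, 0.35392, 0.34136, 0.21875, 0.0459, 0.01826, 0 → R0 = 1.42269
x·lx·mx: 0, 0.4445, 0.70784, 1.02408, 0.875, 0.2295, 0.10956, 0 → Σ = 3.39048
T = 3.39048 / 1.42269 = 2.383147… → 2.38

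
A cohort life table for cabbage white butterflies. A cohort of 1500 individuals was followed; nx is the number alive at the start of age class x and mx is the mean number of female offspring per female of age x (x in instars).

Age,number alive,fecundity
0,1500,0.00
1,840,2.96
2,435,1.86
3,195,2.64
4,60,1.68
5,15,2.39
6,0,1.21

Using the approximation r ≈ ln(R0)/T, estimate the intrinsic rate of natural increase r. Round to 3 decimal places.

0.613

lx = nx/n0 = nx/1500: 1, 0.56, 0.29, 0.13, 0.04, 0.01, 0
R0 = Σ lx·mx = 0 + 1.6576 + 0.5394 + 0.3432 + 0.0672 + 0.0239 + 0 = 2.6313
Σ x·lx·mx = 4.1543; T = 4.1543/2.6313 = 1.5788…
r ≈ ln(R0)/T = ln(2.6313)/1.5788… = 0.61279… → 0.613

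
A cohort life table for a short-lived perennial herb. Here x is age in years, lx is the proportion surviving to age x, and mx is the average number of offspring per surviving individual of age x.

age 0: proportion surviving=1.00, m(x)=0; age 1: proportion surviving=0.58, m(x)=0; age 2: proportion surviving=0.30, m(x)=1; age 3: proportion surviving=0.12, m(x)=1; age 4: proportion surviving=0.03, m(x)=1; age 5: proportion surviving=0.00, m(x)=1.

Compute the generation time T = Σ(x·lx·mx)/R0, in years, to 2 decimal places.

2.40

lx·mx: 0, 0, 0.3, 0.12, 0.03, 0 → R0 = 0.45
x·lx·mx: 0, 0, 0.6, 0.36, 0.12, 0 → Σ = 1.08
T = 1.08 / 0.45 = 2.4 → 2.40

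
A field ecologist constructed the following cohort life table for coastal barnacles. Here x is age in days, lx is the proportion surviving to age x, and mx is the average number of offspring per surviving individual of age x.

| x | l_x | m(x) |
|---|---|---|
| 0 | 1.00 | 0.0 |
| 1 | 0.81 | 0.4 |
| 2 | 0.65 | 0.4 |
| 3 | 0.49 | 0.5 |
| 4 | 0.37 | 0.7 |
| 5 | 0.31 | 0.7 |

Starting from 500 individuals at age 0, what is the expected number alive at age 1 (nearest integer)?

405

Expected survivors = N0 · l_1 = 500 × 0.81 = 405 → 405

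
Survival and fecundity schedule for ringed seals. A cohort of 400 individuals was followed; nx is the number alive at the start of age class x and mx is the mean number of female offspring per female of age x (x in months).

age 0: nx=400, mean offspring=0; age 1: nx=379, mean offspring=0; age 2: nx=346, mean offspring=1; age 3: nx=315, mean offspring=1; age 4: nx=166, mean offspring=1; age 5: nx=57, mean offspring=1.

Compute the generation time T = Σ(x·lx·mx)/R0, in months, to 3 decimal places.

lx = nx/n0 = nx/400: 1, 0.9475, 0.865, 0.7875, 0.415, 0.1425
lx·mx: 0, 0, 0.865, 0.7875, 0.415, 0.1425 → R0 = 2.21
x·lx·mx: 0, 0, 1.73, 2.3625, 1.66, 0.7125 → Σ = 6.465
T = 6.465 / 2.21 = 2.925339… → 2.925

2.925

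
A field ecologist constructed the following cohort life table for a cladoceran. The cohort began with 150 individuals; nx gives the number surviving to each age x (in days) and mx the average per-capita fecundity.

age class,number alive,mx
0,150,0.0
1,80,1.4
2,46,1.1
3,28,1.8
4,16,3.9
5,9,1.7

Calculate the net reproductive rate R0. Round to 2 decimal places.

lx = nx/n0 = nx/150: 1, 0.53333…, 0.30667…, 0.18667…, 0.10667…, 0.06
lx·mx by age: 0, 0.746667…, 0.337333…, 0.336…, 0.416…, 0.102
R0 = Σ lx·mx = 1.938… → 1.94

1.94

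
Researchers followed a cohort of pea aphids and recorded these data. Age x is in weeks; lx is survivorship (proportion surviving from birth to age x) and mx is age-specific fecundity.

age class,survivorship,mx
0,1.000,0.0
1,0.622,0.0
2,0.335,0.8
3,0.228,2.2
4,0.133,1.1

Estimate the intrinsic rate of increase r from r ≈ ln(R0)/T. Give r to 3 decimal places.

-0.031

R0 = Σ lx·mx = 0 + 0 + 0.268 + 0.5016 + 0.1463 = 0.9159
Σ x·lx·mx = 2.626; T = 2.626/0.9159 = 2.86713…
r ≈ ln(R0)/T = ln(0.9159)/2.86713… = -0.03064… → -0.031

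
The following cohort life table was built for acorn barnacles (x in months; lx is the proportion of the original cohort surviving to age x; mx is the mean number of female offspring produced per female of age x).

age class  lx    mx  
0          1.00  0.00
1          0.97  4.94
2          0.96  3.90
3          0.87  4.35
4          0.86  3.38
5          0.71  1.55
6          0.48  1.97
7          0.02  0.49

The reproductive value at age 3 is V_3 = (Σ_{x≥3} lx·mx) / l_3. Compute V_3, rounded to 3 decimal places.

lx·mx for x ≥ 3: 3.7845, 2.9068, 1.1005, 0.9456, 0.0098 → sum = 8.7472
V_3 = 8.7472 / l_3 = 8.7472 / 0.87 = 10.054253… → 10.054

10.054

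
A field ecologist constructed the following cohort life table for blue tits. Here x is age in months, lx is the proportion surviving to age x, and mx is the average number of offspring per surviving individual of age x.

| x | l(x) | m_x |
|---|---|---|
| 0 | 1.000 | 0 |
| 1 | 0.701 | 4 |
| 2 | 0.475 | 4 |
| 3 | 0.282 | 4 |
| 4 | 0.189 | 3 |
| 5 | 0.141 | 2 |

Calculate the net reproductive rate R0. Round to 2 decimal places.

lx·mx by age: 0, 2.804, 1.9, 1.128, 0.567, 0.282
R0 = Σ lx·mx = 6.681 → 6.68

6.68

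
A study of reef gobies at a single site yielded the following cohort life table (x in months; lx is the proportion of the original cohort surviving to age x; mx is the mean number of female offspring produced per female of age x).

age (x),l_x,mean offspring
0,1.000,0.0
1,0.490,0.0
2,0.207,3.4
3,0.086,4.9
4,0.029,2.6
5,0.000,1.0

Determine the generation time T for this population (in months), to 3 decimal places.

lx·mx: 0, 0, 0.7038, 0.4214, 0.0754, 0 → R0 = 1.2006
x·lx·mx: 0, 0, 1.4076, 1.2642, 0.3016, 0 → Σ = 2.9734
T = 2.9734 / 1.2006 = 2.476595… → 2.477

2.477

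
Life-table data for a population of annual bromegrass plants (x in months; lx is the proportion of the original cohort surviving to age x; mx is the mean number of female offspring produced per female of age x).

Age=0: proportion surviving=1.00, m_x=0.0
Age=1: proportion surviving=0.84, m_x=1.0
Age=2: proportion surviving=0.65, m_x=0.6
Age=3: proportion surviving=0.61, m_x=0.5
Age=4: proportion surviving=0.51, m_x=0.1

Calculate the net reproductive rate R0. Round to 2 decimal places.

lx·mx by age: 0, 0.84, 0.39, 0.305, 0.051
R0 = Σ lx·mx = 1.586 → 1.59

1.59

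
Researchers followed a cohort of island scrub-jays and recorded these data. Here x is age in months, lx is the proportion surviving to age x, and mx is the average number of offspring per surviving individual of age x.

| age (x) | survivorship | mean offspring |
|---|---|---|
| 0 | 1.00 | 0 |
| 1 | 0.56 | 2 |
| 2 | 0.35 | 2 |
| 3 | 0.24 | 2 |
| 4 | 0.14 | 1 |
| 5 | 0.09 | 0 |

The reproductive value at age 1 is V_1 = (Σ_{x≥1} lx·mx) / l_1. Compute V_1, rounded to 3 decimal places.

4.357

lx·mx for x ≥ 1: 1.12, 0.7, 0.48, 0.14, 0 → sum = 2.44
V_1 = 2.44 / l_1 = 2.44 / 0.56 = 4.357143… → 4.357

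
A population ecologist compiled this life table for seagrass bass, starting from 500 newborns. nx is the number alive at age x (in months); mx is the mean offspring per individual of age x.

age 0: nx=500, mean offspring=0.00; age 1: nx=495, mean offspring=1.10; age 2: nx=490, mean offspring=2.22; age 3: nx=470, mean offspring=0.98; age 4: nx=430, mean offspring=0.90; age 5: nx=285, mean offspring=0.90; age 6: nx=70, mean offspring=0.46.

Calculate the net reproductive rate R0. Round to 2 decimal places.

5.54

lx = nx/n0 = nx/500: 1, 0.99, 0.98, 0.94, 0.86, 0.57, 0.14
lx·mx by age: 0, 1.089, 2.1756, 0.9212, 0.774, 0.513, 0.0644
R0 = Σ lx·mx = 5.5372 → 5.54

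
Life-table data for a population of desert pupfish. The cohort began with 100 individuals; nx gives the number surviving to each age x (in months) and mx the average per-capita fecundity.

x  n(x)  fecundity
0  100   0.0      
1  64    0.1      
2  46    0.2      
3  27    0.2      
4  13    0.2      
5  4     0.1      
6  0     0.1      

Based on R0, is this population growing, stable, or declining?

declining

lx = nx/n0 = nx/100: 1, 0.64, 0.46, 0.27, 0.13, 0.04, 0
R0 = Σ lx·mx = 0 + 0.064 + 0.092 + 0.054 + 0.026 + 0.004 + 0 = 0.24
R0 < 1, so the population is declining.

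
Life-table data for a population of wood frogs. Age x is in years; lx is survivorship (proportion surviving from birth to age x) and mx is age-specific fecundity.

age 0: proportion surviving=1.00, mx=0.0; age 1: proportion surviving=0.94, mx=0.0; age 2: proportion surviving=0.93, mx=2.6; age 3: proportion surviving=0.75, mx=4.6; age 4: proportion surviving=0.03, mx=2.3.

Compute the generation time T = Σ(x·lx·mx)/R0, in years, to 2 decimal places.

2.60

lx·mx: 0, 0, 2.418, 3.45, 0.069 → R0 = 5.937
x·lx·mx: 0, 0, 4.836, 10.35, 0.276 → Σ = 15.462
T = 15.462 / 5.937 = 2.604346… → 2.60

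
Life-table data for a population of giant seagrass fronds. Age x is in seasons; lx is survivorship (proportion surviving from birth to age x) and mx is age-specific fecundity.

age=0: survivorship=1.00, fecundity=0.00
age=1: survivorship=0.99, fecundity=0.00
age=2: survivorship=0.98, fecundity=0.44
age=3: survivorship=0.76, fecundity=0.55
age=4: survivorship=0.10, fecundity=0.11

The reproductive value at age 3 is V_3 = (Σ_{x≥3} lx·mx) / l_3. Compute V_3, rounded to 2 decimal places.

lx·mx for x ≥ 3: 0.418, 0.011 → sum = 0.429
V_3 = 0.429 / l_3 = 0.429 / 0.76 = 0.564474… → 0.56

0.56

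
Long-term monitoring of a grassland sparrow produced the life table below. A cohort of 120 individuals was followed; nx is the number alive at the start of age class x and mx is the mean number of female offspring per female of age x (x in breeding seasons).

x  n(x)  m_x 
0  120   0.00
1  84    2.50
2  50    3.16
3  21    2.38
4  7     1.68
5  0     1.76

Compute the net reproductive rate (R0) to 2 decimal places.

lx = nx/n0 = nx/120: 1, 0.7, 0.41667…, 0.175, 0.05833…, 0
lx·mx by age: 0, 1.75, 1.316667…, 0.4165, 0.098…, 0
R0 = Σ lx·mx = 3.581167… → 3.58

3.58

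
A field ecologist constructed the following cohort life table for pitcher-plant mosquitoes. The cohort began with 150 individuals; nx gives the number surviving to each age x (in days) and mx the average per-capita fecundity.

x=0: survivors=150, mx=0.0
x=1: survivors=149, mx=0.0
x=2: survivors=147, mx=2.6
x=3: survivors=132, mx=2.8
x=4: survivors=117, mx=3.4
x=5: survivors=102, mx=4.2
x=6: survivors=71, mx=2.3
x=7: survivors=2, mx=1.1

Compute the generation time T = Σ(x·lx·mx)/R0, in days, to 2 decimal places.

lx = nx/n0 = nx/150: 1, 0.99333…, 0.98, 0.88, 0.78, 0.68, 0.47333…, 0.01333…
lx·mx: 0, 0, 2.548, 2.464, 2.652, 2.856, 1.088667…, 0.014667… → R0 = 11.623333…
x·lx·mx: 0, 0, 5.096, 7.392, 10.608, 14.28, 6.532…, 0.102667… → Σ = 44.010667…
T = 44.010667… / 11.623333… = 3.786407… → 3.79

3.79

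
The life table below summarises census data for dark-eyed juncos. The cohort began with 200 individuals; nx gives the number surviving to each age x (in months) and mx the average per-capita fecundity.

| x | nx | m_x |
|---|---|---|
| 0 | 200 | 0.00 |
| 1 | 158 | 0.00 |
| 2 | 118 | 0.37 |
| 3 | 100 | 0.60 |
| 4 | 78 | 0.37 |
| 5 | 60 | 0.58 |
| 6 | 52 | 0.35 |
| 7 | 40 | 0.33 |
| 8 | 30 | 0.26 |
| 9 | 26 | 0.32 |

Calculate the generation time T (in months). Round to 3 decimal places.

4.169

lx = nx/n0 = nx/200: 1, 0.79, 0.59, 0.5, 0.39, 0.3, 0.26, 0.2, 0.15, 0.13
lx·mx: 0, 0, 0.2183, 0.3, 0.1443, 0.174, 0.091, 0.066, 0.039, 0.0416 → R0 = 1.0742
x·lx·mx: 0, 0, 0.4366, 0.9, 0.5772, 0.87, 0.546, 0.462, 0.312, 0.3744 → Σ = 4.4782
T = 4.4782 / 1.0742 = 4.16887… → 4.169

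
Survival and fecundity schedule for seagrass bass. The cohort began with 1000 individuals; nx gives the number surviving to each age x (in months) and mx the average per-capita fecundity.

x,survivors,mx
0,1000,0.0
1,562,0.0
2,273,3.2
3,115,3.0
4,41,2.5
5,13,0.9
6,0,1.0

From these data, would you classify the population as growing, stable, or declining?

lx = nx/n0 = nx/1000: 1, 0.562, 0.273, 0.115, 0.041, 0.013, 0
R0 = Σ lx·mx = 0 + 0 + 0.8736 + 0.345 + 0.1025 + 0.0117 + 0 = 1.3328
R0 > 1, so the population is growing.

growing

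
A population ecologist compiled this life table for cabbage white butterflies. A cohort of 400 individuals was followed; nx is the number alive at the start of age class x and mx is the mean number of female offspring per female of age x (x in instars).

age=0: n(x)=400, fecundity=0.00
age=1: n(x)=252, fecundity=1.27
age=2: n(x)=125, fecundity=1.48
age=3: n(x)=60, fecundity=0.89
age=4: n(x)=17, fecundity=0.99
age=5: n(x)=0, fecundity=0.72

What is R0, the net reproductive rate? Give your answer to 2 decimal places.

lx = nx/n0 = nx/400: 1, 0.63, 0.3125, 0.15, 0.0425, 0
lx·mx by age: 0, 0.8001, 0.4625, 0.1335, 0.042075, 0
R0 = Σ lx·mx = 1.438175 → 1.44

1.44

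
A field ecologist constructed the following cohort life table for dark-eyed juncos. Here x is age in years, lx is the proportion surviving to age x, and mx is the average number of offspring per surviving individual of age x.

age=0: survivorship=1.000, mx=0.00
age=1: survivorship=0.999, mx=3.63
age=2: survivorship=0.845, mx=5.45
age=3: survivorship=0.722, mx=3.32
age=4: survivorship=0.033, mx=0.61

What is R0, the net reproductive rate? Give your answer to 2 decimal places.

lx·mx by age: 0, 3.62637, 4.60525, 2.39704, 0.02013
R0 = Σ lx·mx = 10.64879 → 10.65

10.65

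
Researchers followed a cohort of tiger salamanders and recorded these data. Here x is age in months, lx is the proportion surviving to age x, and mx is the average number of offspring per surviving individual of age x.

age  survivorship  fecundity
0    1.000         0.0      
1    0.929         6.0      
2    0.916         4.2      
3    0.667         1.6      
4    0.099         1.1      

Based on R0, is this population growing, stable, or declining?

growing

R0 = Σ lx·mx = 0 + 5.574 + 3.8472 + 1.0672 + 0.1089 = 10.5973
R0 > 1, so the population is growing.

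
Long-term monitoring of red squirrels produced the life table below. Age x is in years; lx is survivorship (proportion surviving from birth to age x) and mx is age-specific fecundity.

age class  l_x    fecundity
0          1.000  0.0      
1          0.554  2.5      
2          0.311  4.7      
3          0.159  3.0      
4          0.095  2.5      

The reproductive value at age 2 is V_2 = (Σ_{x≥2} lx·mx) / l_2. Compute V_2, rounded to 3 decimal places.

6.997

lx·mx for x ≥ 2: 1.4617, 0.477, 0.2375 → sum = 2.1762
V_2 = 2.1762 / l_2 = 2.1762 / 0.311 = 6.997428… → 6.997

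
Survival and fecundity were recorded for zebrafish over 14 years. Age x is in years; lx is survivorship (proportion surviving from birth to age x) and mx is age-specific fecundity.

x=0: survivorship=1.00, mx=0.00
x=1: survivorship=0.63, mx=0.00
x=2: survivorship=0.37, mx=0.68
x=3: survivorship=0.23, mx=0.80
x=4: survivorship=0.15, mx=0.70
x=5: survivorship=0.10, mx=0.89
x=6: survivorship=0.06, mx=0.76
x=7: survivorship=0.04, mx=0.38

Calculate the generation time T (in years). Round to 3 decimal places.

lx·mx: 0, 0, 0.2516, 0.184, 0.105, 0.089, 0.0456, 0.0152 → R0 = 0.6904
x·lx·mx: 0, 0, 0.5032, 0.552, 0.42, 0.445, 0.2736, 0.1064 → Σ = 2.3002
T = 2.3002 / 0.6904 = 3.331692… → 3.332

3.332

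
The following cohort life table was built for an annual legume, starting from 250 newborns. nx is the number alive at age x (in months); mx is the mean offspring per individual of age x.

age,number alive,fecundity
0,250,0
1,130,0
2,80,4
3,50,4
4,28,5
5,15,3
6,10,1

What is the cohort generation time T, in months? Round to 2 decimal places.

lx = nx/n0 = nx/250: 1, 0.52, 0.32, 0.2, 0.112, 0.06, 0.04
lx·mx: 0, 0, 1.28, 0.8, 0.56, 0.18, 0.04 → R0 = 2.86
x·lx·mx: 0, 0, 2.56, 2.4, 2.24, 0.9, 0.24 → Σ = 8.34
T = 8.34 / 2.86 = 2.916084… → 2.92

2.92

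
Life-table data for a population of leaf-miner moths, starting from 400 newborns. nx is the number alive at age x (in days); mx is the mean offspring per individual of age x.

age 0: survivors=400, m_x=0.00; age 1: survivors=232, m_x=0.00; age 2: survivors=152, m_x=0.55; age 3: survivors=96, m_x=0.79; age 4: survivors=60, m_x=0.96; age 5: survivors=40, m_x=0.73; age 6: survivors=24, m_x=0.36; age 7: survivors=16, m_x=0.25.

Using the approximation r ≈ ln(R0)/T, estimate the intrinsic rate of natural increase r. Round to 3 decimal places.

lx = nx/n0 = nx/400: 1, 0.58, 0.38, 0.24, 0.15, 0.1, 0.06, 0.04
R0 = Σ lx·mx = 0 + 0 + 0.209 + 0.1896 + 0.144 + 0.073 + 0.0216 + 0.01 = 0.6472
Σ x·lx·mx = 2.1274; T = 2.1274/0.6472 = 3.28708…
r ≈ ln(R0)/T = ln(0.6472)/3.28708… = -0.13237… → -0.132

-0.132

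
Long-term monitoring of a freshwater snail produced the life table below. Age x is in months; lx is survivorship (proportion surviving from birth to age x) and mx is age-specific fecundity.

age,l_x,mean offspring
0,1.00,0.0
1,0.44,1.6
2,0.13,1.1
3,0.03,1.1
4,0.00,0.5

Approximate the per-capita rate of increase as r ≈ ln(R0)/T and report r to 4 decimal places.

-0.1033

R0 = Σ lx·mx = 0 + 0.704 + 0.143 + 0.033 + 0 = 0.88
Σ x·lx·mx = 1.089; T = 1.089/0.88 = 1.2375
r ≈ ln(R0)/T = ln(0.88)/1.2375 = -0.1033… → -0.1033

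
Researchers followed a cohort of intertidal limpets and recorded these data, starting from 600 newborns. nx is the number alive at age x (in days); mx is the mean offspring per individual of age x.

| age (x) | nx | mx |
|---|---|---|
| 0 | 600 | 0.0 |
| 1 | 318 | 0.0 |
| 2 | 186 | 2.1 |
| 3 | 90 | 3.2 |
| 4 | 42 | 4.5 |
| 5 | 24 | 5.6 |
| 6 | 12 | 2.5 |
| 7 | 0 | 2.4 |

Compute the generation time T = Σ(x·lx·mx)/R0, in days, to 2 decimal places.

lx = nx/n0 = nx/600: 1, 0.53, 0.31, 0.15, 0.07, 0.04, 0.02, 0
lx·mx: 0, 0, 0.651, 0.48, 0.315, 0.224, 0.05, 0 → R0 = 1.72
x·lx·mx: 0, 0, 1.302, 1.44, 1.26, 1.12, 0.3, 0 → Σ = 5.422
T = 5.422 / 1.72 = 3.152326… → 3.15

3.15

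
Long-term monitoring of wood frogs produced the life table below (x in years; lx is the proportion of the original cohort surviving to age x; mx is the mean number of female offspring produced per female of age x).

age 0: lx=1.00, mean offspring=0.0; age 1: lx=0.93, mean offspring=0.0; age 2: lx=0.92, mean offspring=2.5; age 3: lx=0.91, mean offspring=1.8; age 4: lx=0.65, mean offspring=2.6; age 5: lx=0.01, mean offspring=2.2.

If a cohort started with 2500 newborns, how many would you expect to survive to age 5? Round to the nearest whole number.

Expected survivors = N0 · l_5 = 2500 × 0.01 = 25 → 25

25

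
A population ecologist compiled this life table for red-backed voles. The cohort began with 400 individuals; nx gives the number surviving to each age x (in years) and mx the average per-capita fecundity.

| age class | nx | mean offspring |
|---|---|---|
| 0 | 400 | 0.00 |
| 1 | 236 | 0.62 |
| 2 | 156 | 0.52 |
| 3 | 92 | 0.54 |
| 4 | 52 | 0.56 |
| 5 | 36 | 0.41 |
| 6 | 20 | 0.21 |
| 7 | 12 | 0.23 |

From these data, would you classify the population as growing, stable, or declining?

declining

lx = nx/n0 = nx/400: 1, 0.59, 0.39, 0.23, 0.13, 0.09, 0.05, 0.03
R0 = Σ lx·mx = 0 + 0.3658 + 0.2028 + 0.1242 + 0.0728 + 0.0369 + 0.0105 + 0.0069 = 0.8199
R0 < 1, so the population is declining.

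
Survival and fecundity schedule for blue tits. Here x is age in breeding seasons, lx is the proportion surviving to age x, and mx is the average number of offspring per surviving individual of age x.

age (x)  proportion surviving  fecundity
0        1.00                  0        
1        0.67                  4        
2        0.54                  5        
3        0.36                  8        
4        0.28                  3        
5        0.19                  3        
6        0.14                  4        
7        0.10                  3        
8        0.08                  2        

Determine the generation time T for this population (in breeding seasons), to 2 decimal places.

lx·mx: 0, 2.68, 2.7, 2.88, 0.84, 0.57, 0.56, 0.3, 0.16 → R0 = 10.69
x·lx·mx: 0, 2.68, 5.4, 8.64, 3.36, 2.85, 3.36, 2.1, 1.28 → Σ = 29.67
T = 29.67 / 10.69 = 2.775491… → 2.78

2.78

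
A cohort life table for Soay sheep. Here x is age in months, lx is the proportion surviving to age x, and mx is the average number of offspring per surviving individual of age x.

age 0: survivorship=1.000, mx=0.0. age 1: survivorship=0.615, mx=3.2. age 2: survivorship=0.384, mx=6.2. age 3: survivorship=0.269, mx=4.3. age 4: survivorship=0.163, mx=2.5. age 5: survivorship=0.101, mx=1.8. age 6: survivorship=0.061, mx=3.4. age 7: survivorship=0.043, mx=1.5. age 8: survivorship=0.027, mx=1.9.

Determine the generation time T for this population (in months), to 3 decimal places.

2.313

lx·mx: 0, 1.968, 2.3808, 1.1567, 0.4075, 0.1818, 0.2074, 0.0645, 0.0513 → R0 = 6.418
x·lx·mx: 0, 1.968, 4.7616, 3.4701, 1.63, 0.909, 1.2444, 0.4515, 0.4104 → Σ = 14.845
T = 14.845 / 6.418 = 2.313026… → 2.313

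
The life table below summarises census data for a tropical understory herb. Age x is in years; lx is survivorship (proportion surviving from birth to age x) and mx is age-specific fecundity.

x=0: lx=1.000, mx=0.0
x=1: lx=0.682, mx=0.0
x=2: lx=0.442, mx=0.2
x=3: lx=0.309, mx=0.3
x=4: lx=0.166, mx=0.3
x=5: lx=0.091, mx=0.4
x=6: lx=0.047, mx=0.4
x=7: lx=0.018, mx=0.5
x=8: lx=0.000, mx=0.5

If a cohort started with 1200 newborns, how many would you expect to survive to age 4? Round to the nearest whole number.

Expected survivors = N0 · l_4 = 1200 × 0.166 = 199.2 → 199

199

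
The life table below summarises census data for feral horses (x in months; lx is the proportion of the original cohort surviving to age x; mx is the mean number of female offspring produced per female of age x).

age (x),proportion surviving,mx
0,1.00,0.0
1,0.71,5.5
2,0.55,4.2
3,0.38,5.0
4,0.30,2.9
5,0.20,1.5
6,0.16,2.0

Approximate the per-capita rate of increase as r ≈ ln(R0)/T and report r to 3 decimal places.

1.029

R0 = Σ lx·mx = 0 + 3.905 + 2.31 + 1.9 + 0.87 + 0.3 + 0.32 = 9.605
Σ x·lx·mx = 21.125; T = 21.125/9.605 = 2.19938…
r ≈ ln(R0)/T = ln(9.605)/2.19938… = 1.0286… → 1.029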